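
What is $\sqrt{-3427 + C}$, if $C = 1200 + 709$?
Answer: $i \sqrt{1518} \approx 38.962 i$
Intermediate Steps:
$C = 1909$
$\sqrt{-3427 + C} = \sqrt{-3427 + 1909} = \sqrt{-1518} = i \sqrt{1518}$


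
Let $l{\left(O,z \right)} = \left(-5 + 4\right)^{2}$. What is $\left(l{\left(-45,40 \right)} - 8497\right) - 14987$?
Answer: $-23483$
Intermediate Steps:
$l{\left(O,z \right)} = 1$ ($l{\left(O,z \right)} = \left(-1\right)^{2} = 1$)
$\left(l{\left(-45,40 \right)} - 8497\right) - 14987 = \left(1 - 8497\right) - 14987 = -8496 - 14987 = -23483$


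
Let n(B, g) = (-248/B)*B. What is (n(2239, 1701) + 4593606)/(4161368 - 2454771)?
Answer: 4593358/1706597 ≈ 2.6915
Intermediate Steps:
n(B, g) = -248
(n(2239, 1701) + 4593606)/(4161368 - 2454771) = (-248 + 4593606)/(4161368 - 2454771) = 4593358/1706597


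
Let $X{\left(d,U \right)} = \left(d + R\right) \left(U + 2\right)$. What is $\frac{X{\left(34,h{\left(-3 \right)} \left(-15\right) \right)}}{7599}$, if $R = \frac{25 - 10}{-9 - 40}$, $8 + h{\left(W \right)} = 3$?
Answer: $\frac{18161}{53193} \approx 0.34142$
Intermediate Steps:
$h{\left(W \right)} = -5$ ($h{\left(W \right)} = -8 + 3 = -5$)
$R = - \frac{15}{49}$ ($R = \frac{15}{-49} = 15 \left(- \frac{1}{49}\right) = - \frac{15}{49} \approx -0.30612$)
$X{\left(d,U \right)} = \left(2 + U\right) \left(- \frac{15}{49} + d\right)$ ($X{\left(d,U \right)} = \left(d - \frac{15}{49}\right) \left(U + 2\right) = \left(- \frac{15}{49} + d\right) \left(2 + U\right) = \left(2 + U\right) \left(- \frac{15}{49} + d\right)$)
$\frac{X{\left(34,h{\left(-3 \right)} \left(-15\right) \right)}}{7599} = \frac{- \frac{30}{49} + 2 \cdot 34 - \frac{15 \left(\left(-5\right) \left(-15\right)\right)}{49} + \left(-5\right) \left(-15\right) 34}{7599} = \left(- \frac{30}{49} + 68 - \frac{1125}{49} + 75 \cdot 34\right) \frac{1}{7599} = \left(- \frac{30}{49} + 68 - \frac{1125}{49} + 2550\right) \frac{1}{7599} = \frac{18161}{7} \cdot \frac{1}{7599} = \frac{18161}{53193}$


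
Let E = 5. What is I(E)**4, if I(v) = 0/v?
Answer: 0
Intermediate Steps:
I(v) = 0
I(E)**4 = 0**4 = 0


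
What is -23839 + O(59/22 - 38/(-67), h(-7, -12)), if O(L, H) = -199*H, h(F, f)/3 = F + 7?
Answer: -23839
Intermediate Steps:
h(F, f) = 21 + 3*F (h(F, f) = 3*(F + 7) = 3*(7 + F) = 21 + 3*F)
-23839 + O(59/22 - 38/(-67), h(-7, -12)) = -23839 - 199*(21 + 3*(-7)) = -23839 - 199*(21 - 21) = -23839 - 199*0 = -23839 + 0 = -23839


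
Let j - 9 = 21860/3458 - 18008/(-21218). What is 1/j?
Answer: 18342961/296610935 ≈ 0.061842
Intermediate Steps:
j = 296610935/18342961 (j = 9 + (21860/3458 - 18008/(-21218)) = 9 + (21860*(1/3458) - 18008*(-1/21218)) = 9 + (10930/1729 + 9004/10609) = 9 + 131524286/18342961 = 296610935/18342961 ≈ 16.170)
1/j = 1/(296610935/18342961) = 18342961/296610935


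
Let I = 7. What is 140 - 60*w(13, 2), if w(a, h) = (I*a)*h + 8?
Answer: -11260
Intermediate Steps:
w(a, h) = 8 + 7*a*h (w(a, h) = (7*a)*h + 8 = 7*a*h + 8 = 8 + 7*a*h)
140 - 60*w(13, 2) = 140 - 60*(8 + 7*13*2) = 140 - 60*(8 + 182) = 140 - 60*190 = 140 - 11400 = -11260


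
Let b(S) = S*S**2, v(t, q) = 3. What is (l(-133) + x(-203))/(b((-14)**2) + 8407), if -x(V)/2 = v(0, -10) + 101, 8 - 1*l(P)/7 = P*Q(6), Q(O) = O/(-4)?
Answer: -3097/15075886 ≈ -0.00020543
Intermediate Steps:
Q(O) = -O/4 (Q(O) = O*(-1/4) = -O/4)
l(P) = 56 + 21*P/2 (l(P) = 56 - 7*P*(-1/4*6) = 56 - 7*P*(-3)/2 = 56 - (-21)*P/2 = 56 + 21*P/2)
b(S) = S**3
x(V) = -208 (x(V) = -2*(3 + 101) = -2*104 = -208)
(l(-133) + x(-203))/(b((-14)**2) + 8407) = ((56 + (21/2)*(-133)) - 208)/(((-14)**2)**3 + 8407) = ((56 - 2793/2) - 208)/(196**3 + 8407) = (-2681/2 - 208)/(7529536 + 8407) = -3097/2/7537943 = -3097/2*1/7537943 = -3097/15075886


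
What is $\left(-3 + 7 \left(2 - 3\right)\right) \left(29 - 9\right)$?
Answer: $-200$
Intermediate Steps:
$\left(-3 + 7 \left(2 - 3\right)\right) \left(29 - 9\right) = \left(-3 + 7 \left(-1\right)\right) 20 = \left(-3 - 7\right) 20 = \left(-10\right) 20 = -200$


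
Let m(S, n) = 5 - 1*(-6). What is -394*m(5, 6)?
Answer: -4334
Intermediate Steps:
m(S, n) = 11 (m(S, n) = 5 + 6 = 11)
-394*m(5, 6) = -394*11 = -4334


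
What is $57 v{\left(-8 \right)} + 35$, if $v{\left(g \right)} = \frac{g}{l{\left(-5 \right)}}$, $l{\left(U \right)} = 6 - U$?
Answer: $- \frac{71}{11} \approx -6.4545$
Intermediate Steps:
$v{\left(g \right)} = \frac{g}{11}$ ($v{\left(g \right)} = \frac{g}{6 - -5} = \frac{g}{6 + 5} = \frac{g}{11}$)
$57 v{\left(-8 \right)} + 35 = 57 \cdot \frac{1}{11} \left(-8\right) + 35 = 57 \left(- \frac{8}{11}\right) + 35 = - \frac{456}{11} + 35 = - \frac{71}{11}$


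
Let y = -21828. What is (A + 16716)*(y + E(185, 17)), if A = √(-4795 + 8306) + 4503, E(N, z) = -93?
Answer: -465141699 - 21921*√3511 ≈ -4.6644e+8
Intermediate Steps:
A = 4503 + √3511 (A = √3511 + 4503 = 4503 + √3511 ≈ 4562.3)
(A + 16716)*(y + E(185, 17)) = ((4503 + √3511) + 16716)*(-21828 - 93) = (21219 + √3511)*(-21921) = -465141699 - 21921*√3511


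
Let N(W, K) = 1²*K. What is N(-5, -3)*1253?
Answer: -3759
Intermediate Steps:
N(W, K) = K (N(W, K) = 1*K = K)
N(-5, -3)*1253 = -3*1253 = -3759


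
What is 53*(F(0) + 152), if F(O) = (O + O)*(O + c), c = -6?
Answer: 8056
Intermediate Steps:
F(O) = 2*O*(-6 + O) (F(O) = (O + O)*(O - 6) = (2*O)*(-6 + O) = 2*O*(-6 + O))
53*(F(0) + 152) = 53*(2*0*(-6 + 0) + 152) = 53*(2*0*(-6) + 152) = 53*(0 + 152) = 53*152 = 8056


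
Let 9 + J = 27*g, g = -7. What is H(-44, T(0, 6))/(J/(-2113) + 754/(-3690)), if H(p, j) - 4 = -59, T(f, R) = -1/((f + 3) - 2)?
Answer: 214416675/431291 ≈ 497.15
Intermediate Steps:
T(f, R) = -1/(1 + f) (T(f, R) = -1/((3 + f) - 2) = -1/(1 + f))
J = -198 (J = -9 + 27*(-7) = -9 - 189 = -198)
H(p, j) = -55 (H(p, j) = 4 - 59 = -55)
H(-44, T(0, 6))/(J/(-2113) + 754/(-3690)) = -55/(-198/(-2113) + 754/(-3690)) = -55/(-198*(-1/2113) + 754*(-1/3690)) = -55/(198/2113 - 377/1845) = -55/(-431291/3898485) = -55*(-3898485/431291) = 214416675/431291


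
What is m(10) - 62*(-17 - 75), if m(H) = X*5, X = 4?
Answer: 5724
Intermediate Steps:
m(H) = 20 (m(H) = 4*5 = 20)
m(10) - 62*(-17 - 75) = 20 - 62*(-17 - 75) = 20 - 62*(-92) = 20 + 5704 = 5724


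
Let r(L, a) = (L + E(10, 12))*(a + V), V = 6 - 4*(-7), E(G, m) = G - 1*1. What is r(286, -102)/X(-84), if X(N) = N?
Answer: 5015/21 ≈ 238.81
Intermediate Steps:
E(G, m) = -1 + G (E(G, m) = G - 1 = -1 + G)
V = 34 (V = 6 + 28 = 34)
r(L, a) = (9 + L)*(34 + a) (r(L, a) = (L + (-1 + 10))*(a + 34) = (L + 9)*(34 + a) = (9 + L)*(34 + a))
r(286, -102)/X(-84) = (306 + 9*(-102) + 34*286 + 286*(-102))/(-84) = (306 - 918 + 9724 - 29172)*(-1/84) = -20060*(-1/84) = 5015/21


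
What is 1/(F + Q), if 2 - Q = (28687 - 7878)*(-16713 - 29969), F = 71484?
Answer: 1/971477224 ≈ 1.0294e-9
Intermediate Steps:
Q = 971405740 (Q = 2 - (28687 - 7878)*(-16713 - 29969) = 2 - 20809*(-46682) = 2 - 1*(-971405738) = 2 + 971405738 = 971405740)
1/(F + Q) = 1/(71484 + 971405740) = 1/971477224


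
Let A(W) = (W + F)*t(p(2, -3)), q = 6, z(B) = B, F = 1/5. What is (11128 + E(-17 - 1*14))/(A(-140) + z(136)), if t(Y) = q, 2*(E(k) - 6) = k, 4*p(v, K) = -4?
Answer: -111185/7028 ≈ -15.820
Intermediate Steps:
p(v, K) = -1 (p(v, K) = (1/4)*(-4) = -1)
F = 1/5 ≈ 0.20000
E(k) = 6 + k/2
t(Y) = 6
A(W) = 6/5 + 6*W (A(W) = (W + 1/5)*6 = (1/5 + W)*6 = 6/5 + 6*W)
(11128 + E(-17 - 1*14))/(A(-140) + z(136)) = (11128 + (6 + (-17 - 1*14)/2))/((6/5 + 6*(-140)) + 136) = (11128 + (6 + (-17 - 14)/2))/((6/5 - 840) + 136) = (11128 + (6 + (1/2)*(-31)))/(-4194/5 + 136) = (11128 + (6 - 31/2))/(-3514/5) = (11128 - 19/2)*(-5/3514) = (22237/2)*(-5/3514) = -111185/7028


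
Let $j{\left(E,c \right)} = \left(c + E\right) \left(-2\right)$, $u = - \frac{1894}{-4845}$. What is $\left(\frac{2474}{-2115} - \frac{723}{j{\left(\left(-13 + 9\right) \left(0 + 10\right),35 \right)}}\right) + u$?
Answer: $- \frac{99846863}{1366290} \approx -73.079$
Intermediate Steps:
$u = \frac{1894}{4845}$ ($u = \left(-1894\right) \left(- \frac{1}{4845}\right) = \frac{1894}{4845} \approx 0.39092$)
$j{\left(E,c \right)} = - 2 E - 2 c$ ($j{\left(E,c \right)} = \left(E + c\right) \left(-2\right) = - 2 E - 2 c$)
$\left(\frac{2474}{-2115} - \frac{723}{j{\left(\left(-13 + 9\right) \left(0 + 10\right),35 \right)}}\right) + u = \left(\frac{2474}{-2115} - \frac{723}{- 2 \left(-13 + 9\right) \left(0 + 10\right) - 70}\right) + \frac{1894}{4845} = \left(2474 \left(- \frac{1}{2115}\right) - \frac{723}{- 2 \left(\left(-4\right) 10\right) - 70}\right) + \frac{1894}{4845} = \left(- \frac{2474}{2115} - \frac{723}{\left(-2\right) \left(-40\right) - 70}\right) + \frac{1894}{4845} = \left(- \frac{2474}{2115} - \frac{723}{80 - 70}\right) + \frac{1894}{4845} = \left(- \frac{2474}{2115} - \frac{723}{10}\right) + \frac{1894}{4845} = - \frac{310777}{4230} + \frac{1894}{4845} = - \frac{99846863}{1366290}$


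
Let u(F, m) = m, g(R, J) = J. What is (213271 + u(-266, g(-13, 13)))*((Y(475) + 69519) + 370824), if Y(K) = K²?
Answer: 142040318912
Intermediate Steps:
(213271 + u(-266, g(-13, 13)))*((Y(475) + 69519) + 370824) = (213271 + 13)*((475² + 69519) + 370824) = 213284*((225625 + 69519) + 370824) = 213284*(295144 + 370824) = 213284*665968 = 142040318912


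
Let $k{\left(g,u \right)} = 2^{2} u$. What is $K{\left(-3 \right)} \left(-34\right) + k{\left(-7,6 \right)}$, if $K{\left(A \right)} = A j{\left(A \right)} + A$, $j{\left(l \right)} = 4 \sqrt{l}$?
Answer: $126 + 408 i \sqrt{3} \approx 126.0 + 706.68 i$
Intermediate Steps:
$k{\left(g,u \right)} = 4 u$
$K{\left(A \right)} = A + 4 A^{\frac{3}{2}}$ ($K{\left(A \right)} = A 4 \sqrt{A} + A = 4 A^{\frac{3}{2}} + A = A + 4 A^{\frac{3}{2}}$)
$K{\left(-3 \right)} \left(-34\right) + k{\left(-7,6 \right)} = \left(-3 + 4 \left(-3\right)^{\frac{3}{2}}\right) \left(-34\right) + 4 \cdot 6 = \left(-3 + 4 \left(- 3 i \sqrt{3}\right)\right) \left(-34\right) + 24 = \left(-3 - 12 i \sqrt{3}\right) \left(-34\right) + 24 = \left(102 + 408 i \sqrt{3}\right) + 24 = 126 + 408 i \sqrt{3}$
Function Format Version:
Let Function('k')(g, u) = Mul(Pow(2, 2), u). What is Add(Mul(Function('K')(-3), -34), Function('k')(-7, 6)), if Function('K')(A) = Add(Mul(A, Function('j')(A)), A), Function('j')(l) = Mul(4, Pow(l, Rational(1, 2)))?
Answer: Add(126, Mul(408, I, Pow(3, Rational(1, 2)))) ≈ Add(126.00, Mul(706.68, I))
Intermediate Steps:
Function('k')(g, u) = Mul(4, u)
Function('K')(A) = Add(A, Mul(4, Pow(A, Rational(3, 2)))) (Function('K')(A) = Add(Mul(A, Mul(4, Pow(A, Rational(1, 2)))), A) = Add(Mul(4, Pow(A, Rational(3, 2))), A) = Add(A, Mul(4, Pow(A, Rational(3, 2)))))
Add(Mul(Function('K')(-3), -34), Function('k')(-7, 6)) = Add(Mul(Add(-3, Mul(4, Pow(-3, Rational(3, 2)))), -34), Mul(4, 6)) = Add(Mul(Add(-3, Mul(4, Mul(-3, I, Pow(3, Rational(1, 2))))), -34), 24) = Add(Mul(Add(-3, Mul(-12, I, Pow(3, Rational(1, 2)))), -34), 24) = Add(Add(102, Mul(408, I, Pow(3, Rational(1, 2)))), 24) = Add(126, Mul(408, I, Pow(3, Rational(1, 2))))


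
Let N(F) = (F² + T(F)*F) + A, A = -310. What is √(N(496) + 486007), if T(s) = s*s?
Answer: √122755649 ≈ 11080.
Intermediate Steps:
T(s) = s²
N(F) = -310 + F² + F³ (N(F) = (F² + F²*F) - 310 = (F² + F³) - 310 = -310 + F² + F³)
√(N(496) + 486007) = √((-310 + 496² + 496³) + 486007) = √((-310 + 246016 + 122023936) + 486007) = √(122269642 + 486007) = √122755649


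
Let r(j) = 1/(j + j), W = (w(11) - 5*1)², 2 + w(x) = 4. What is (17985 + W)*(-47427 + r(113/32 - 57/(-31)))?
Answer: -4546060535202/5327 ≈ -8.5340e+8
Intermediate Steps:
w(x) = 2 (w(x) = -2 + 4 = 2)
W = 9 (W = (2 - 5*1)² = (2 - 5)² = (-3)² = 9)
r(j) = 1/(2*j)
(17985 + W)*(-47427 + r(113/32 - 57/(-31))) = (17985 + 9)*(-47427 + 1/(2*(113/32 - 57/(-31)))) = 17994*(-47427 + 1/(2*(113*(1/32) - 57*(-1/31)))) = 17994*(-47427 + 1/(2*(113/32 + 57/31))) = 17994*(-47427 + 1/(2*(5327/992))) = 17994*(-47427 + (½)*(992/5327)) = 17994*(-47427 + 496/5327) = 17994*(-252643133/5327) = -4546060535202/5327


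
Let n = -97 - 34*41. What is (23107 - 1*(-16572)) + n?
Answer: 38188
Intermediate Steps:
n = -1491 (n = -97 - 1394 = -1491)
(23107 - 1*(-16572)) + n = (23107 - 1*(-16572)) - 1491 = (23107 + 16572) - 1491 = 39679 - 1491 = 38188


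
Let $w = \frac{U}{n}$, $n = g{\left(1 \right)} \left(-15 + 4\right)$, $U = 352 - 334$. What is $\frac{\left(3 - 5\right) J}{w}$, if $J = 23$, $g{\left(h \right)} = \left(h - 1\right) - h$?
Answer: $- \frac{253}{9} \approx -28.111$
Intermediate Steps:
$g{\left(h \right)} = -1$ ($g{\left(h \right)} = \left(h - 1\right) - h = \left(-1 + h\right) - h = -1$)
$U = 18$ ($U = 352 - 334 = 18$)
$n = 11$ ($n = - (-15 + 4) = \left(-1\right) \left(-11\right) = 11$)
$w = \frac{18}{11} \approx 1.6364$
$\frac{\left(3 - 5\right) J}{w} = \frac{\left(3 - 5\right) 23}{\frac{18}{11}} = \left(-2\right) 23 \cdot \frac{11}{18} = \left(-46\right) \frac{11}{18} = - \frac{253}{9}$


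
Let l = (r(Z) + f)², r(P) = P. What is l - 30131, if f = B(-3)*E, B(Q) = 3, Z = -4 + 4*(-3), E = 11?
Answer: -29842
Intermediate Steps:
Z = -16 (Z = -4 - 12 = -16)
f = 33 (f = 3*11 = 33)
l = 289 (l = (-16 + 33)² = 17² = 289)
l - 30131 = 289 - 30131 = -29842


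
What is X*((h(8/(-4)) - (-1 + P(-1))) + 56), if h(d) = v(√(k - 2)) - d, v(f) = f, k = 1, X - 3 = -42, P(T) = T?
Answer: -2340 - 39*I ≈ -2340.0 - 39.0*I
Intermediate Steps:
X = -39 (X = 3 - 42 = -39)
h(d) = I - d (h(d) = √(1 - 2) - d = √(-1) - d = I - d)
X*((h(8/(-4)) - (-1 + P(-1))) + 56) = -39*(((I - 8/(-4)) - (-1 - 1)) + 56) = -39*(((I - 8*(-1)/4) - (-2)) + 56) = -39*(((I - 1*(-2)) - 1*(-2)) + 56) = -39*(((I + 2) + 2) + 56) = -39*(((2 + I) + 2) + 56) = -39*((4 + I) + 56) = -39*(60 + I) = -2340 - 39*I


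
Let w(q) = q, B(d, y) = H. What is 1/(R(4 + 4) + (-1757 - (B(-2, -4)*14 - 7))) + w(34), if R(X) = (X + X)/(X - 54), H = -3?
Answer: 1335905/39292 ≈ 33.999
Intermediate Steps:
B(d, y) = -3
R(X) = 2*X/(-54 + X) (R(X) = (2*X)/(-54 + X) = 2*X/(-54 + X))
1/(R(4 + 4) + (-1757 - (B(-2, -4)*14 - 7))) + w(34) = 1/(2*(4 + 4)/(-54 + (4 + 4)) + (-1757 - (-3*14 - 7))) + 34 = 1/(2*8/(-54 + 8) + (-1757 - (-42 - 7))) + 34 = 1/(2*8/(-46) + (-1757 - 1*(-49))) + 34 = 1/(2*8*(-1/46) + (-1757 + 49)) + 34 = 1/(-8/23 - 1708) + 34 = 1/(-39292/23) + 34 = -23/39292 + 34 = 1335905/39292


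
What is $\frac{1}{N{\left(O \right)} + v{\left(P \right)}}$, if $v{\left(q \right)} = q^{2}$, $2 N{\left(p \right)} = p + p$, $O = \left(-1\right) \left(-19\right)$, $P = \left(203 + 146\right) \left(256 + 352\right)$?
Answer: $\frac{1}{45025444883} \approx 2.221 \cdot 10^{-11}$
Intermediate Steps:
$P = 212192$ ($P = 349 \cdot 608 = 212192$)
$O = 19$
$N{\left(p \right)} = p$ ($N{\left(p \right)} = \frac{p + p}{2} = \frac{2 p}{2} = p$)
$\frac{1}{N{\left(O \right)} + v{\left(P \right)}} = \frac{1}{19 + 212192^{2}} = \frac{1}{19 + 45025444864} = \frac{1}{45025444883}$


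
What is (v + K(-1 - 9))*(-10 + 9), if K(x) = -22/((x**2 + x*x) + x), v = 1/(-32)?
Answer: 447/3040 ≈ 0.14704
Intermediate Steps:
v = -1/32 ≈ -0.031250
K(x) = -22/(x + 2*x**2) (K(x) = -22/((x**2 + x**2) + x) = -22/(2*x**2 + x) = -22/(x + 2*x**2))
(v + K(-1 - 9))*(-10 + 9) = (-1/32 - 22/((-1 - 9)*(1 + 2*(-1 - 9))))*(-10 + 9) = (-1/32 - 22/(-10*(1 + 2*(-10))))*(-1) = (-1/32 - 22*(-1/10)/(1 - 20))*(-1) = (-1/32 - 22*(-1/10)/(-19))*(-1) = (-1/32 - 22*(-1/10)*(-1/19))*(-1) = (-1/32 - 11/95)*(-1) = -447/3040*(-1) = 447/3040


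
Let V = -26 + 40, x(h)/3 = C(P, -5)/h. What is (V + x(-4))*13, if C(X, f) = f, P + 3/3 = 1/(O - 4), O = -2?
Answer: 923/4 ≈ 230.75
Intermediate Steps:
P = -7/6 (P = -1 + 1/(-2 - 4) = -1 + 1/(-6) = -1 - ⅙ = -7/6 ≈ -1.1667)
x(h) = -15/h (x(h) = 3*(-5/h) = -15/h)
V = 14
(V + x(-4))*13 = (14 - 15/(-4))*13 = (14 - 15*(-¼))*13 = (14 + 15/4)*13 = (71/4)*13 = 923/4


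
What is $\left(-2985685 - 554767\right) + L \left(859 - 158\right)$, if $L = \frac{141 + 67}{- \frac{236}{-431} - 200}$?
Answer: $- \frac{76103564744}{21491} \approx -3.5412 \cdot 10^{6}$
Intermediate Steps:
$L = - \frac{22412}{21491}$ ($L = \frac{208}{\left(-236\right) \left(- \frac{1}{431}\right) - 200} = \frac{208}{\frac{236}{431} - 200} = \frac{208}{- \frac{85964}{431}} = 208 \left(- \frac{431}{85964}\right) = - \frac{22412}{21491} \approx -1.0429$)
$\left(-2985685 - 554767\right) + L \left(859 - 158\right) = \left(-2985685 - 554767\right) - \frac{22412 \left(859 - 158\right)}{21491} = -3540452 - \frac{15710812}{21491} = - \frac{76103564744}{21491}$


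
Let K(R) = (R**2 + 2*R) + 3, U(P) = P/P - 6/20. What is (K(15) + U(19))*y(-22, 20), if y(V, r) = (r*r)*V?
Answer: -2276560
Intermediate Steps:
y(V, r) = V*r**2 (y(V, r) = r**2*V = V*r**2)
U(P) = 7/10 (U(P) = 1 - 6*1/20 = 1 - 3/10 = 7/10)
K(R) = 3 + R**2 + 2*R
(K(15) + U(19))*y(-22, 20) = ((3 + 15**2 + 2*15) + 7/10)*(-22*20**2) = ((3 + 225 + 30) + 7/10)*(-22*400) = (258 + 7/10)*(-8800) = (2587/10)*(-8800) = -2276560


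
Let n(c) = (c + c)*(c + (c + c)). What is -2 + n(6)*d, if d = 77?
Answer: 16630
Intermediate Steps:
n(c) = 6*c² (n(c) = (2*c)*(c + 2*c) = (2*c)*(3*c) = 6*c²)
-2 + n(6)*d = -2 + (6*6²)*77 = -2 + (6*36)*77 = -2 + 216*77 = -2 + 16632 = 16630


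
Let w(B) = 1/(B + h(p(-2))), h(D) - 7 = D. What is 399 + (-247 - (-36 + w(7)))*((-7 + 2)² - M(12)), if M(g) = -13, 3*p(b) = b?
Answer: -152437/20 ≈ -7621.9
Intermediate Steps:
p(b) = b/3
h(D) = 7 + D
w(B) = 1/(19/3 + B) (w(B) = 1/(B + (7 + (⅓)*(-2))) = 1/(B + (7 - ⅔)) = 1/(B + 19/3) = 1/(19/3 + B))
399 + (-247 - (-36 + w(7)))*((-7 + 2)² - M(12)) = 399 + (-247 - (-36 + 3/(19 + 3*7)))*((-7 + 2)² - 1*(-13)) = 399 + (-247 - (-36 + 3/(19 + 21)))*((-5)² + 13) = 399 + (-247 - (-36 + 3/40))*(25 + 13) = 399 + (-247 - (-36 + 3*(1/40)))*38 = 399 + (-247 - (-36 + 3/40))*38 = 399 + (-247 - 1*(-1437/40))*38 = 399 + (-247 + 1437/40)*38 = 399 - 8443/40*38 = 399 - 160417/20 = -152437/20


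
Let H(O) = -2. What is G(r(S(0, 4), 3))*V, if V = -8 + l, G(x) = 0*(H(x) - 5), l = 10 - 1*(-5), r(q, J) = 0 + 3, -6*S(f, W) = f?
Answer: 0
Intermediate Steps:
S(f, W) = -f/6
r(q, J) = 3
l = 15 (l = 10 + 5 = 15)
G(x) = 0 (G(x) = 0*(-2 - 5) = 0*(-7) = 0)
V = 7 (V = -8 + 15 = 7)
G(r(S(0, 4), 3))*V = 0*7 = 0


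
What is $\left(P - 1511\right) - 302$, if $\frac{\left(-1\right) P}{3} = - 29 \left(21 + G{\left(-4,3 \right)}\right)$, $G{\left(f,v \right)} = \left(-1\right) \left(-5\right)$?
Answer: $449$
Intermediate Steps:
$G{\left(f,v \right)} = 5$
$P = 2262$ ($P = - 3 \left(- 29 \left(21 + 5\right)\right) = - 3 \left(\left(-29\right) 26\right) = \left(-3\right) \left(-754\right) = 2262$)
$\left(P - 1511\right) - 302 = \left(2262 - 1511\right) - 302 = 751 - 302 = 449$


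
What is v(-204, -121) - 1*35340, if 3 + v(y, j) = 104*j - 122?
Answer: -48049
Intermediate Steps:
v(y, j) = -125 + 104*j (v(y, j) = -3 + (104*j - 122) = -3 + (-122 + 104*j) = -125 + 104*j)
v(-204, -121) - 1*35340 = (-125 + 104*(-121)) - 1*35340 = (-125 - 12584) - 35340 = -12709 - 35340 = -48049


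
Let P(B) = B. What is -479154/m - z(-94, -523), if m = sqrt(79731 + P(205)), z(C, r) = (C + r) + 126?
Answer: 491 - 239577*sqrt(1249)/4996 ≈ -1203.7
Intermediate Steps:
z(C, r) = 126 + C + r
m = 8*sqrt(1249) (m = sqrt(79731 + 205) = sqrt(79936) = 8*sqrt(1249) ≈ 282.73)
-479154/m - z(-94, -523) = -479154*sqrt(1249)/9992 - (126 - 94 - 523) = -239577*sqrt(1249)/4996 - 1*(-491) = -239577*sqrt(1249)/4996 + 491 = 491 - 239577*sqrt(1249)/4996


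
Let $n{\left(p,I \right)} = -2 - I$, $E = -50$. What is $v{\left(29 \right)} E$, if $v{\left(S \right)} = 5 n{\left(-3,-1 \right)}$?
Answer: $250$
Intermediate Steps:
$v{\left(S \right)} = -5$ ($v{\left(S \right)} = 5 \left(-2 - -1\right) = 5 \left(-2 + 1\right) = 5 \left(-1\right) = -5$)
$v{\left(29 \right)} E = \left(-5\right) \left(-50\right) = 250$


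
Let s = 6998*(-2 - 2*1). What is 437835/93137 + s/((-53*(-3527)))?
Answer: 79237843481/17410192547 ≈ 4.5512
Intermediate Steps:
s = -27992 (s = 6998*(-2 - 2) = 6998*(-4) = -27992)
437835/93137 + s/((-53*(-3527))) = 437835/93137 - 27992/((-53*(-3527))) = 437835*(1/93137) - 27992/186931 = 437835/93137 - 27992*1/186931 = 437835/93137 - 27992/186931 = 79237843481/17410192547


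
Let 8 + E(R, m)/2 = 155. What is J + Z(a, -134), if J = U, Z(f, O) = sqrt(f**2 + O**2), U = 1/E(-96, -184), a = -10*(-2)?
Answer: 1/294 + 2*sqrt(4589) ≈ 135.49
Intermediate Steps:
a = 20
E(R, m) = 294 (E(R, m) = -16 + 2*155 = -16 + 310 = 294)
U = 1/294 ≈ 0.0034014
Z(f, O) = sqrt(O**2 + f**2)
J = 1/294 ≈ 0.0034014
J + Z(a, -134) = 1/294 + sqrt((-134)**2 + 20**2) = 1/294 + sqrt(17956 + 400) = 1/294 + sqrt(18356) = 1/294 + 2*sqrt(4589)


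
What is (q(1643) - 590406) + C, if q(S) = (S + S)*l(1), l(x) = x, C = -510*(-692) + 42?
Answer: -234158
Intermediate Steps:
C = 352962 (C = 352920 + 42 = 352962)
q(S) = 2*S (q(S) = (S + S)*1 = (2*S)*1 = 2*S)
(q(1643) - 590406) + C = (2*1643 - 590406) + 352962 = (3286 - 590406) + 352962 = -587120 + 352962 = -234158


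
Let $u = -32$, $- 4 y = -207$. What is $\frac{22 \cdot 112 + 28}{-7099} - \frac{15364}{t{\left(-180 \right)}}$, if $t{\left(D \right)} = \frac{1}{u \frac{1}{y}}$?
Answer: $\frac{606970468}{63891} \approx 9500.1$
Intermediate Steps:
$y = \frac{207}{4}$ ($y = \left(- \frac{1}{4}\right) \left(-207\right) = \frac{207}{4} \approx 51.75$)
$t{\left(D \right)} = - \frac{207}{128}$ ($t{\left(D \right)} = \frac{1}{\left(-32\right) \frac{1}{\frac{207}{4}}} = \frac{1}{\left(-32\right) \frac{4}{207}} = \frac{1}{- \frac{128}{207}} = - \frac{207}{128}$)
$\frac{22 \cdot 112 + 28}{-7099} - \frac{15364}{t{\left(-180 \right)}} = \frac{22 \cdot 112 + 28}{-7099} - \frac{15364}{- \frac{207}{128}} = \left(2464 + 28\right) \left(- \frac{1}{7099}\right) - - \frac{85504}{9} = 2492 \left(- \frac{1}{7099}\right) + \frac{85504}{9} = - \frac{2492}{7099} + \frac{85504}{9} = \frac{606970468}{63891}$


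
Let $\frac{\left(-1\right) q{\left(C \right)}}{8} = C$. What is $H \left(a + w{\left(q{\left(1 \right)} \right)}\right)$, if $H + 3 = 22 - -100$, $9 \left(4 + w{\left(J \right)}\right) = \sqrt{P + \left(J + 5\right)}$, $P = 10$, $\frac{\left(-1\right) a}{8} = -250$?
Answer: $237524 + \frac{119 \sqrt{7}}{9} \approx 2.3756 \cdot 10^{5}$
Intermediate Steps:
$q{\left(C \right)} = - 8 C$
$a = 2000$ ($a = \left(-8\right) \left(-250\right) = 2000$)
$w{\left(J \right)} = -4 + \frac{\sqrt{15 + J}}{9}$ ($w{\left(J \right)} = -4 + \frac{\sqrt{10 + \left(J + 5\right)}}{9} = -4 + \frac{\sqrt{10 + \left(5 + J\right)}}{9} = -4 + \frac{\sqrt{15 + J}}{9}$)
$H = 119$ ($H = -3 + \left(22 - -100\right) = -3 + \left(22 + 100\right) = -3 + 122 = 119$)
$H \left(a + w{\left(q{\left(1 \right)} \right)}\right) = 119 \left(2000 - \left(4 - \frac{\sqrt{15 - 8}}{9}\right)\right) = 119 \left(2000 - \left(4 - \frac{\sqrt{7}}{9}\right)\right) = 119 \left(1996 + \frac{\sqrt{7}}{9}\right) = 237524 + \frac{119 \sqrt{7}}{9}$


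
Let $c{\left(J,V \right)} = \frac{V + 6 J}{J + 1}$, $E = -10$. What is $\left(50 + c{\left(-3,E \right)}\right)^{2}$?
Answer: $4096$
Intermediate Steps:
$c{\left(J,V \right)} = \frac{V + 6 J}{1 + J}$
$\left(50 + c{\left(-3,E \right)}\right)^{2} = \left(50 + \frac{-10 + 6 \left(-3\right)}{1 - 3}\right)^{2} = \left(50 + \frac{-10 - 18}{-2}\right)^{2} = \left(50 - -14\right)^{2} = \left(50 + 14\right)^{2} = 64^{2} = 4096$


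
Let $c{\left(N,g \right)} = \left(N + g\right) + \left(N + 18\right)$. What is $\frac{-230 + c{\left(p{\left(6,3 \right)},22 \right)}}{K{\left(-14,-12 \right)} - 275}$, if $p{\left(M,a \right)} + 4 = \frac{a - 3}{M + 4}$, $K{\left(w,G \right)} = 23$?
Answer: $\frac{11}{14} \approx 0.78571$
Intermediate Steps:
$p{\left(M,a \right)} = -4 + \frac{-3 + a}{4 + M}$ ($p{\left(M,a \right)} = -4 + \frac{a - 3}{M + 4} = -4 + \frac{-3 + a}{4 + M}$)
$c{\left(N,g \right)} = 18 + g + 2 N$ ($c{\left(N,g \right)} = \left(N + g\right) + \left(18 + N\right) = 18 + g + 2 N$)
$\frac{-230 + c{\left(p{\left(6,3 \right)},22 \right)}}{K{\left(-14,-12 \right)} - 275} = \frac{-230 + \left(18 + 22 + 2 \frac{-19 + 3 - 24}{4 + 6}\right)}{23 - 275} = \frac{-230 + \left(18 + 22 + 2 \frac{-19 + 3 - 24}{10}\right)}{-252} = \left(-230 + \left(18 + 22 + 2 \cdot \frac{1}{10} \left(-40\right)\right)\right) \left(- \frac{1}{252}\right) = \left(-230 + \left(18 + 22 + 2 \left(-4\right)\right)\right) \left(- \frac{1}{252}\right) = \left(-230 + \left(18 + 22 - 8\right)\right) \left(- \frac{1}{252}\right) = \left(-230 + 32\right) \left(- \frac{1}{252}\right) = \left(-198\right) \left(- \frac{1}{252}\right) = \frac{11}{14}$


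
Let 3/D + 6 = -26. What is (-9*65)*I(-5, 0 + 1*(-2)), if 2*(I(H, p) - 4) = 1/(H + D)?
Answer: -372060/163 ≈ -2282.6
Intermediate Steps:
D = -3/32 (D = 3/(-6 - 26) = 3/(-32) = 3*(-1/32) = -3/32 ≈ -0.093750)
I(H, p) = 4 + 1/(2*(-3/32 + H)) (I(H, p) = 4 + 1/(2*(H - 3/32)) = 4 + 1/(2*(-3/32 + H)))
(-9*65)*I(-5, 0 + 1*(-2)) = (-9*65)*(4*(1 + 32*(-5))/(-3 + 32*(-5))) = -2340*(1 - 160)/(-3 - 160) = -2340*(-159)/(-163) = -2340*(-1)*(-159)/163 = -585*636/163 = -372060/163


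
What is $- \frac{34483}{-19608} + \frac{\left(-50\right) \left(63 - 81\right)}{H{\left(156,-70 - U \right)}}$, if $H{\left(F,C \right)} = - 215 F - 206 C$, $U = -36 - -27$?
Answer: $\frac{352799621}{205629096} \approx 1.7157$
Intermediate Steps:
$U = -9$ ($U = -36 + 27 = -9$)
$- \frac{34483}{-19608} + \frac{\left(-50\right) \left(63 - 81\right)}{H{\left(156,-70 - U \right)}} = - \frac{34483}{-19608} + \frac{\left(-50\right) \left(63 - 81\right)}{\left(-215\right) 156 - 206 \left(-70 - -9\right)} = \left(-34483\right) \left(- \frac{1}{19608}\right) + \frac{\left(-50\right) \left(-18\right)}{-33540 - 206 \left(-70 + 9\right)} = \frac{34483}{19608} + \frac{900}{-33540 - -12566} = \frac{34483}{19608} + \frac{900}{-33540 + 12566} = \frac{34483}{19608} + \frac{900}{-20974} = \frac{34483}{19608} + 900 \left(- \frac{1}{20974}\right) = \frac{34483}{19608} - \frac{450}{10487} = \frac{352799621}{205629096}$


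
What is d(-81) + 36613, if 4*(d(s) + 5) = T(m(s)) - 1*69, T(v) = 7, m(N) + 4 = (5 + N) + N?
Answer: 73185/2 ≈ 36593.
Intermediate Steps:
m(N) = 1 + 2*N (m(N) = -4 + ((5 + N) + N) = -4 + (5 + 2*N) = 1 + 2*N)
d(s) = -41/2 (d(s) = -5 + (7 - 1*69)/4 = -5 + (7 - 69)/4 = -5 + (¼)*(-62) = -5 - 31/2 = -41/2)
d(-81) + 36613 = -41/2 + 36613 = 73185/2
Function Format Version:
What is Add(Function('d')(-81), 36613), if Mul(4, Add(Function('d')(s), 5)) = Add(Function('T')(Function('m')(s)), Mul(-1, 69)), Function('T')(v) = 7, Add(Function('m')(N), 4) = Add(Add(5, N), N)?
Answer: Rational(73185, 2) ≈ 36593.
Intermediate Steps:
Function('m')(N) = Add(1, Mul(2, N)) (Function('m')(N) = Add(-4, Add(Add(5, N), N)) = Add(-4, Add(5, Mul(2, N))) = Add(1, Mul(2, N)))
Function('d')(s) = Rational(-41, 2) (Function('d')(s) = Add(-5, Mul(Rational(1, 4), Add(7, Mul(-1, 69)))) = Add(-5, Mul(Rational(1, 4), Add(7, -69))) = Add(-5, Mul(Rational(1, 4), -62)) = Add(-5, Rational(-31, 2)) = Rational(-41, 2))
Add(Function('d')(-81), 36613) = Add(Rational(-41, 2), 36613) = Rational(73185, 2)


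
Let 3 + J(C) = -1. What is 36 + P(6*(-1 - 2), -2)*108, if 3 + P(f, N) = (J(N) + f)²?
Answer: 51984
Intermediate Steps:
J(C) = -4 (J(C) = -3 - 1 = -4)
P(f, N) = -3 + (-4 + f)²
36 + P(6*(-1 - 2), -2)*108 = 36 + (-3 + (-4 + 6*(-1 - 2))²)*108 = 36 + (-3 + (-4 + 6*(-3))²)*108 = 36 + (-3 + (-4 - 18)²)*108 = 36 + (-3 + (-22)²)*108 = 36 + (-3 + 484)*108 = 36 + 481*108 = 36 + 51948 = 51984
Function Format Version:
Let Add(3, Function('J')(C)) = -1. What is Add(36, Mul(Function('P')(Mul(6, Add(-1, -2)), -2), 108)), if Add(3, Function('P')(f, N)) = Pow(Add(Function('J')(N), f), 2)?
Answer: 51984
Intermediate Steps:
Function('J')(C) = -4 (Function('J')(C) = Add(-3, -1) = -4)
Function('P')(f, N) = Add(-3, Pow(Add(-4, f), 2))
Add(36, Mul(Function('P')(Mul(6, Add(-1, -2)), -2), 108)) = Add(36, Mul(Add(-3, Pow(Add(-4, Mul(6, Add(-1, -2))), 2)), 108)) = Add(36, Mul(Add(-3, Pow(Add(-4, Mul(6, -3)), 2)), 108)) = Add(36, Mul(Add(-3, Pow(Add(-4, -18), 2)), 108)) = Add(36, Mul(Add(-3, Pow(-22, 2)), 108)) = Add(36, Mul(Add(-3, 484), 108)) = Add(36, Mul(481, 108)) = Add(36, 51948) = 51984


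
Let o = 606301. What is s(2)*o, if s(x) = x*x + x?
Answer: 3637806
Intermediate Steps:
s(x) = x + x² (s(x) = x² + x = x + x²)
s(2)*o = (2*(1 + 2))*606301 = (2*3)*606301 = 6*606301 = 3637806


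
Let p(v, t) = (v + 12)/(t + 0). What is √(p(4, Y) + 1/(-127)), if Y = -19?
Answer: I*√4949063/2413 ≈ 0.92194*I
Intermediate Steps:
p(v, t) = (12 + v)/t
√(p(4, Y) + 1/(-127)) = √((12 + 4)/(-19) + 1/(-127)) = √(-1/19*16 - 1/127) = √(-16/19 - 1/127) = √(-2051/2413) = I*√4949063/2413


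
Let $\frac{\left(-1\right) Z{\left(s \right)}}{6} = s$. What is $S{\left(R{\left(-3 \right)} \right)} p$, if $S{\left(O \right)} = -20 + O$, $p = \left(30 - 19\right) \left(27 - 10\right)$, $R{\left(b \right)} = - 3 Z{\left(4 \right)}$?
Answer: $9724$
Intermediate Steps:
$Z{\left(s \right)} = - 6 s$
$R{\left(b \right)} = 72$ ($R{\left(b \right)} = - 3 \left(\left(-6\right) 4\right) = \left(-3\right) \left(-24\right) = 72$)
$p = 187$ ($p = 11 \cdot 17 = 187$)
$S{\left(R{\left(-3 \right)} \right)} p = \left(-20 + 72\right) 187 = 52 \cdot 187 = 9724$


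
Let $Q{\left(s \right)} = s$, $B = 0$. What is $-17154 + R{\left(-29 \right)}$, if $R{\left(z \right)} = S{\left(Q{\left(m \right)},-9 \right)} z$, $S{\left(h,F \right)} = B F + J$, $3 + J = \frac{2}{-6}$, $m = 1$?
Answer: $- \frac{51172}{3} \approx -17057.0$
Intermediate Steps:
$J = - \frac{10}{3}$ ($J = -3 + \frac{2}{-6} = -3 + 2 \left(- \frac{1}{6}\right) = -3 - \frac{1}{3} = - \frac{10}{3} \approx -3.3333$)
$S{\left(h,F \right)} = - \frac{10}{3}$ ($S{\left(h,F \right)} = 0 F - \frac{10}{3} = 0 - \frac{10}{3} = - \frac{10}{3}$)
$R{\left(z \right)} = - \frac{10 z}{3}$
$-17154 + R{\left(-29 \right)} = -17154 - - \frac{290}{3} = -17154 + \frac{290}{3} = - \frac{51172}{3}$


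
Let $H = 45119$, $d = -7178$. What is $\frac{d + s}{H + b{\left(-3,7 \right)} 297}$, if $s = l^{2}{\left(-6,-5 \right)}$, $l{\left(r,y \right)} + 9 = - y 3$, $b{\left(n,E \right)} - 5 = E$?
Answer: $- \frac{7142}{48683} \approx -0.1467$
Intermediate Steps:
$b{\left(n,E \right)} = 5 + E$
$l{\left(r,y \right)} = -9 - 3 y$ ($l{\left(r,y \right)} = -9 - y 3 = -9 - 3 y$)
$s = 36$ ($s = \left(-9 - -15\right)^{2} = \left(-9 + 15\right)^{2} = 6^{2} = 36$)
$\frac{d + s}{H + b{\left(-3,7 \right)} 297} = \frac{-7178 + 36}{45119 + \left(5 + 7\right) 297} = - \frac{7142}{45119 + 12 \cdot 297} = - \frac{7142}{45119 + 3564} = - \frac{7142}{48683}$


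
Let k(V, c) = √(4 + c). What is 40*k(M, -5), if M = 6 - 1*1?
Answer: 40*I ≈ 40.0*I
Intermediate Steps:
M = 5 (M = 6 - 1 = 5)
40*k(M, -5) = 40*√(4 - 5) = 40*√(-1) = 40*I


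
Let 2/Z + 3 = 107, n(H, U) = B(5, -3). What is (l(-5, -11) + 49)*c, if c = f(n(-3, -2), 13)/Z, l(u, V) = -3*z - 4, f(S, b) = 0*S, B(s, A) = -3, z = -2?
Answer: 0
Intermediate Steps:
n(H, U) = -3
f(S, b) = 0
Z = 1/52 (Z = 2/(-3 + 107) = 2/104 = 2*(1/104) = 1/52 ≈ 0.019231)
l(u, V) = 2 (l(u, V) = -3*(-2) - 4 = 6 - 4 = 2)
c = 0 (c = 0/(1/52) = 0*52 = 0)
(l(-5, -11) + 49)*c = (2 + 49)*0 = 51*0 = 0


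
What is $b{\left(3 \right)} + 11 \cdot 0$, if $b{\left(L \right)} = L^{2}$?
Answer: $9$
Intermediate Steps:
$b{\left(3 \right)} + 11 \cdot 0 = 3^{2} + 11 \cdot 0 = 9 + 0 = 9$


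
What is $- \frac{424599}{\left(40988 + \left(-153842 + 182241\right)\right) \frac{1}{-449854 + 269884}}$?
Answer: $\frac{25471694010}{23129} \approx 1.1013 \cdot 10^{6}$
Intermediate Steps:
$- \frac{424599}{\left(40988 + \left(-153842 + 182241\right)\right) \frac{1}{-449854 + 269884}} = - \frac{424599}{\left(40988 + 28399\right) \frac{1}{-179970}} = - \frac{424599}{69387 \left(- \frac{1}{179970}\right)} = - \frac{424599}{- \frac{23129}{59990}} = \left(-424599\right) \left(- \frac{59990}{23129}\right) = \frac{25471694010}{23129}$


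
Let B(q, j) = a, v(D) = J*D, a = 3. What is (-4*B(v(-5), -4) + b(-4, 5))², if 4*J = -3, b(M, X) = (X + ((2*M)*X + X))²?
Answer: 788544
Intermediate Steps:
b(M, X) = (2*X + 2*M*X)² (b(M, X) = (X + (2*M*X + X))² = (X + (X + 2*M*X))² = (2*X + 2*M*X)²)
J = -¾ (J = (¼)*(-3) = -¾ ≈ -0.75000)
v(D) = -3*D/4
B(q, j) = 3
(-4*B(v(-5), -4) + b(-4, 5))² = (-4*3 + 4*5²*(1 - 4)²)² = (-12 + 4*25*(-3)²)² = (-12 + 4*25*9)² = (-12 + 900)² = 888² = 788544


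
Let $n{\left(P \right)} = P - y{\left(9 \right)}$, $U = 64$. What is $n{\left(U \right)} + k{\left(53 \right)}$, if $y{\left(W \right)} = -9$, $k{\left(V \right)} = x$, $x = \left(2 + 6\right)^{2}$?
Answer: $137$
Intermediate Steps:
$x = 64$ ($x = 8^{2} = 64$)
$k{\left(V \right)} = 64$
$n{\left(P \right)} = 9 + P$ ($n{\left(P \right)} = P - -9 = P + 9 = 9 + P$)
$n{\left(U \right)} + k{\left(53 \right)} = \left(9 + 64\right) + 64 = 73 + 64 = 137$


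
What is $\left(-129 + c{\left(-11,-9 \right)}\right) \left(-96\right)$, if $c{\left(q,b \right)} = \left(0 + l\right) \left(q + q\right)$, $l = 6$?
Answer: $25056$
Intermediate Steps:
$c{\left(q,b \right)} = 12 q$ ($c{\left(q,b \right)} = \left(0 + 6\right) \left(q + q\right) = 6 \cdot 2 q = 12 q$)
$\left(-129 + c{\left(-11,-9 \right)}\right) \left(-96\right) = \left(-129 + 12 \left(-11\right)\right) \left(-96\right) = \left(-129 - 132\right) \left(-96\right) = \left(-261\right) \left(-96\right) = 25056$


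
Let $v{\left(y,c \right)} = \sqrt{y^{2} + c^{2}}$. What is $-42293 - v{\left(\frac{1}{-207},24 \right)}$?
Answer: $-42293 - \frac{5 \sqrt{987241}}{207} \approx -42317.0$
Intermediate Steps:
$v{\left(y,c \right)} = \sqrt{c^{2} + y^{2}}$
$-42293 - v{\left(\frac{1}{-207},24 \right)} = -42293 - \sqrt{24^{2} + \left(\frac{1}{-207}\right)^{2}} = -42293 - \sqrt{576 + \left(- \frac{1}{207}\right)^{2}} = -42293 - \sqrt{576 + \frac{1}{42849}} = -42293 - \sqrt{\frac{24681025}{42849}} = -42293 - \frac{5 \sqrt{987241}}{207}$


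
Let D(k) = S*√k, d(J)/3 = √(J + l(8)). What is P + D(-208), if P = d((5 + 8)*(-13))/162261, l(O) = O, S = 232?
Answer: I*(√161 + 50192736*√13)/54087 ≈ 3346.0*I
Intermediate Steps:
d(J) = 3*√(8 + J) (d(J) = 3*√(J + 8) = 3*√(8 + J))
P = I*√161/54087 (P = (3*√(8 + (5 + 8)*(-13)))/162261 = (3*√(8 + 13*(-13)))*(1/162261) = (3*√(8 - 169))*(1/162261) = (3*√(-161))*(1/162261) = (3*(I*√161))*(1/162261) = (3*I*√161)*(1/162261) = I*√161/54087 ≈ 0.0002346*I)
D(k) = 232*√k
P + D(-208) = I*√161/54087 + 232*√(-208) = I*√161/54087 + 232*(4*I*√13) = I*√161/54087 + 928*I*√13 = 928*I*√13 + I*√161/54087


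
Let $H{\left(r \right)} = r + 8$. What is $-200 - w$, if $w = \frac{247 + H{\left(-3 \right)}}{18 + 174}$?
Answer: $- \frac{3221}{16} \approx -201.31$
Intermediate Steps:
$H{\left(r \right)} = 8 + r$
$w = \frac{21}{16}$ ($w = \frac{247 + \left(8 - 3\right)}{18 + 174} = \frac{247 + 5}{192} = 252 \cdot \frac{1}{192} = \frac{21}{16} \approx 1.3125$)
$-200 - w = -200 - \frac{21}{16} = - \frac{3221}{16}$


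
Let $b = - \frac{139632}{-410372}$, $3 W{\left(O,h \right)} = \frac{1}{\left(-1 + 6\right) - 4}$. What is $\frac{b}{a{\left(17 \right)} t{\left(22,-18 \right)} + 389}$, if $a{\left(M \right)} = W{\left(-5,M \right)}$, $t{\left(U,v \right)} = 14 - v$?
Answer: $\frac{104724}{123009007} \approx 0.00085135$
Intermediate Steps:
$W{\left(O,h \right)} = \frac{1}{3}$ ($W{\left(O,h \right)} = \frac{1}{3 \left(\left(-1 + 6\right) - 4\right)} = \frac{1}{3 \left(5 - 4\right)} = \frac{1}{3 \cdot 1} = \frac{1}{3} \cdot 1 = \frac{1}{3}$)
$a{\left(M \right)} = \frac{1}{3}$
$b = \frac{34908}{102593}$ ($b = \left(-139632\right) \left(- \frac{1}{410372}\right) = \frac{34908}{102593} \approx 0.34026$)
$\frac{b}{a{\left(17 \right)} t{\left(22,-18 \right)} + 389} = \frac{34908}{102593 \left(\frac{14 - -18}{3} + 389\right)} = \frac{34908}{102593 \left(\frac{14 + 18}{3} + 389\right)} = \frac{34908}{102593 \left(\frac{1}{3} \cdot 32 + 389\right)} = \frac{34908}{102593 \left(\frac{32}{3} + 389\right)} = \frac{34908}{102593 \cdot \frac{1199}{3}} = \frac{34908}{102593} \cdot \frac{3}{1199} = \frac{104724}{123009007}$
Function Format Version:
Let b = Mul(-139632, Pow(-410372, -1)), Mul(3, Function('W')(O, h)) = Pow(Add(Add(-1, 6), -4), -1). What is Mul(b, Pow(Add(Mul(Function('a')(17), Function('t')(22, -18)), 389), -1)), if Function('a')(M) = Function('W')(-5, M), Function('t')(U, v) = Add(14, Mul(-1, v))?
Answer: Rational(104724, 123009007) ≈ 0.00085135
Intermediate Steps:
Function('W')(O, h) = Rational(1, 3) (Function('W')(O, h) = Mul(Rational(1, 3), Pow(Add(Add(-1, 6), -4), -1)) = Mul(Rational(1, 3), Pow(Add(5, -4), -1)) = Mul(Rational(1, 3), Pow(1, -1)) = Mul(Rational(1, 3), 1) = Rational(1, 3))
Function('a')(M) = Rational(1, 3)
b = Rational(34908, 102593) (b = Mul(-139632, Rational(-1, 410372)) = Rational(34908, 102593) ≈ 0.34026)
Mul(b, Pow(Add(Mul(Function('a')(17), Function('t')(22, -18)), 389), -1)) = Mul(Rational(34908, 102593), Pow(Add(Mul(Rational(1, 3), Add(14, Mul(-1, -18))), 389), -1)) = Mul(Rational(34908, 102593), Pow(Add(Mul(Rational(1, 3), Add(14, 18)), 389), -1)) = Mul(Rational(34908, 102593), Pow(Add(Mul(Rational(1, 3), 32), 389), -1)) = Mul(Rational(34908, 102593), Pow(Add(Rational(32, 3), 389), -1)) = Mul(Rational(34908, 102593), Pow(Rational(1199, 3), -1)) = Mul(Rational(34908, 102593), Rational(3, 1199)) = Rational(104724, 123009007)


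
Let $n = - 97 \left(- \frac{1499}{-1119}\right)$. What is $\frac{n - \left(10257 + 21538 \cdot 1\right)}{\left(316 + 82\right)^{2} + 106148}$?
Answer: $- \frac{4465501}{37004211} \approx -0.12068$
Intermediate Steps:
$n = - \frac{145403}{1119}$ ($n = - 97 \left(\left(-1499\right) \left(- \frac{1}{1119}\right)\right) = \left(-97\right) \frac{1499}{1119} = - \frac{145403}{1119} \approx -129.94$)
$\frac{n - \left(10257 + 21538 \cdot 1\right)}{\left(316 + 82\right)^{2} + 106148} = \frac{- \frac{145403}{1119} - \left(10257 + 21538 \cdot 1\right)}{\left(316 + 82\right)^{2} + 106148} = \frac{- \frac{145403}{1119} - 31795}{398^{2} + 106148} = \frac{- \frac{145403}{1119} - 31795}{158404 + 106148} = \frac{- \frac{145403}{1119} - 31795}{264552} = \left(- \frac{35724008}{1119}\right) \frac{1}{264552} = - \frac{4465501}{37004211}$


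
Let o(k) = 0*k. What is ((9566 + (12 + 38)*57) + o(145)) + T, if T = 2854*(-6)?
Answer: -4708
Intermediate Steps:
o(k) = 0
T = -17124
((9566 + (12 + 38)*57) + o(145)) + T = ((9566 + (12 + 38)*57) + 0) - 17124 = ((9566 + 50*57) + 0) - 17124 = ((9566 + 2850) + 0) - 17124 = (12416 + 0) - 17124 = 12416 - 17124 = -4708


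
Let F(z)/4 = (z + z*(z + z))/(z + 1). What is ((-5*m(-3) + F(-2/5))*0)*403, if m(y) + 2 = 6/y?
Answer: 0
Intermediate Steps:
m(y) = -2 + 6/y
F(z) = 4*(z + 2*z²)/(1 + z) (F(z) = 4*((z + z*(z + z))/(z + 1)) = 4*((z + z*(2*z))/(1 + z)) = 4*((z + 2*z²)/(1 + z)) = 4*(z + 2*z²)/(1 + z))
((-5*m(-3) + F(-2/5))*0)*403 = ((-5*(-2 + 6/(-3)) + 4*(-2/5)*(1 + 2*(-2/5))/(1 - 2/5))*0)*403 = ((-5*(-2 + 6*(-⅓)) + 4*(-2*⅕)*(1 + 2*(-2*⅕))/(1 - 2*⅕))*0)*403 = ((-5*(-2 - 2) + 4*(-⅖)*(1 + 2*(-⅖))/(1 - ⅖))*0)*403 = ((-5*(-4) + 4*(-⅖)*(1 - ⅘)/(⅗))*0)*403 = ((20 + 4*(-⅖)*(5/3)*(⅕))*0)*403 = ((20 - 8/15)*0)*403 = ((292/15)*0)*403 = 0*403 = 0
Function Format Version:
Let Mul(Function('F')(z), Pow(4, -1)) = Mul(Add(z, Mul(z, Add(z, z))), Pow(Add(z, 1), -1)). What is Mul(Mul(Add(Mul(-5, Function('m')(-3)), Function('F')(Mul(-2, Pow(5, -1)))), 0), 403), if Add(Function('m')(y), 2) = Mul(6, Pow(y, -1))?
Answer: 0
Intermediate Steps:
Function('m')(y) = Add(-2, Mul(6, Pow(y, -1)))
Function('F')(z) = Mul(4, Pow(Add(1, z), -1), Add(z, Mul(2, Pow(z, 2)))) (Function('F')(z) = Mul(4, Mul(Add(z, Mul(z, Add(z, z))), Pow(Add(z, 1), -1))) = Mul(4, Mul(Add(z, Mul(z, Mul(2, z))), Pow(Add(1, z), -1))) = Mul(4, Mul(Add(z, Mul(2, Pow(z, 2))), Pow(Add(1, z), -1))) = Mul(4, Mul(Pow(Add(1, z), -1), Add(z, Mul(2, Pow(z, 2))))) = Mul(4, Pow(Add(1, z), -1), Add(z, Mul(2, Pow(z, 2)))))
Mul(Mul(Add(Mul(-5, Function('m')(-3)), Function('F')(Mul(-2, Pow(5, -1)))), 0), 403) = Mul(Mul(Add(Mul(-5, Add(-2, Mul(6, Pow(-3, -1)))), Mul(4, Mul(-2, Pow(5, -1)), Pow(Add(1, Mul(-2, Pow(5, -1))), -1), Add(1, Mul(2, Mul(-2, Pow(5, -1)))))), 0), 403) = Mul(Mul(Add(Mul(-5, Add(-2, Mul(6, Rational(-1, 3)))), Mul(4, Mul(-2, Rational(1, 5)), Pow(Add(1, Mul(-2, Rational(1, 5))), -1), Add(1, Mul(2, Mul(-2, Rational(1, 5)))))), 0), 403) = Mul(Mul(Add(Mul(-5, Add(-2, -2)), Mul(4, Rational(-2, 5), Pow(Add(1, Rational(-2, 5)), -1), Add(1, Mul(2, Rational(-2, 5))))), 0), 403) = Mul(Mul(Add(Mul(-5, -4), Mul(4, Rational(-2, 5), Pow(Rational(3, 5), -1), Add(1, Rational(-4, 5)))), 0), 403) = Mul(Mul(Add(20, Mul(4, Rational(-2, 5), Rational(5, 3), Rational(1, 5))), 0), 403) = Mul(Mul(Add(20, Rational(-8, 15)), 0), 403) = Mul(Mul(Rational(292, 15), 0), 403) = Mul(0, 403) = 0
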